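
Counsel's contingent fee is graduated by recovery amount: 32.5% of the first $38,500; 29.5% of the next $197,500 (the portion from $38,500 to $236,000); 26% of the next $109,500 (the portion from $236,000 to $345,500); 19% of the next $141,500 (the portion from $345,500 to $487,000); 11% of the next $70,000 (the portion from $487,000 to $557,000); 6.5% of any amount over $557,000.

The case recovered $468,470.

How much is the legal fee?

First $38,500 at 32.5% = $12,512.50
Next $197,500 at 29.5% = $58,262.50
Next $109,500 at 26% = $28,470.00
Remaining $122,970 at 19% = $23,364.30
Fee: $12,512.50 + $58,262.50 + $28,470.00 + $23,364.30 = $122,609.30

$122,609.30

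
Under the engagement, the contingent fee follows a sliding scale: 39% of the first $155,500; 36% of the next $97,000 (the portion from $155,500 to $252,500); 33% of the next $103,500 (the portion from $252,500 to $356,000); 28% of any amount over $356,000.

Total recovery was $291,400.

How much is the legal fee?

$108,402.00

First $155,500 at 39% = $60,645.00
Next $97,000 at 36% = $34,920.00
Remaining $38,900 at 33% = $12,837.00
Fee: $60,645.00 + $34,920.00 + $12,837.00 = $108,402.00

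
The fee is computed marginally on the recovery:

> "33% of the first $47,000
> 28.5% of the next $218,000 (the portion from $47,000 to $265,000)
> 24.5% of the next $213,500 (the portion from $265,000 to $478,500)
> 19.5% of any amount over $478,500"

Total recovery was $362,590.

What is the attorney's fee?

First $47,000 at 33% = $15,510.00
Next $218,000 at 28.5% = $62,130.00
Remaining $97,590 at 24.5% = $23,909.55
Fee: $15,510.00 + $62,130.00 + $23,909.55 = $101,549.55

$101,549.55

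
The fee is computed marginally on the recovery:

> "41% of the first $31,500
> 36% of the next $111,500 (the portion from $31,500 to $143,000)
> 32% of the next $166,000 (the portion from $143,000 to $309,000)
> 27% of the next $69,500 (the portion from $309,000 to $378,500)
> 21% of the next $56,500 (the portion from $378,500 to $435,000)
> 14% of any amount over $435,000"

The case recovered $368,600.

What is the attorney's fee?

First $31,500 at 41% = $12,915.00
Next $111,500 at 36% = $40,140.00
Next $166,000 at 32% = $53,120.00
Remaining $59,600 at 27% = $16,092.00
Fee: $12,915.00 + $40,140.00 + $53,120.00 + $16,092.00 = $122,267.00

$122,267.00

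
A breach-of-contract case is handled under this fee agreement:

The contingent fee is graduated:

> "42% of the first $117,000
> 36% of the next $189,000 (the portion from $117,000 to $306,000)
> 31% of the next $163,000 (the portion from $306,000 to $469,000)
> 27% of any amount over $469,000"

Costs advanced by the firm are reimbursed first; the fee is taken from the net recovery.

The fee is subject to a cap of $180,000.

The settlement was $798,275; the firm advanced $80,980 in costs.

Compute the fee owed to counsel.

$180,000.00

Fee base (net of costs): $798,275 − $80,980 = $717,295
First $117,000 at 42% = $49,140.00
Next $189,000 at 36% = $68,040.00
Next $163,000 at 31% = $50,530.00
Remaining $248,295 at 27% = $67,039.65
Fee: $49,140.00 + $68,040.00 + $50,530.00 + $67,039.65 = $234,749.65
$234,749.65 exceeds the $180,000 cap, so the fee is capped at $180,000.00.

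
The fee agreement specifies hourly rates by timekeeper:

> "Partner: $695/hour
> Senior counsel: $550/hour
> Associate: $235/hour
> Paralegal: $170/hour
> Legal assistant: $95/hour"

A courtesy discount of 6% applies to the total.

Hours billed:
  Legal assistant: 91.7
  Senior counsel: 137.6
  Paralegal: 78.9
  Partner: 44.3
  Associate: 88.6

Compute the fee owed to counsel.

$140,449.16

Partner: 44.3 × $695 = $30,788.50
Senior counsel: 137.6 × $550 = $75,680.00
Associate: 88.6 × $235 = $20,821.00
Paralegal: 78.9 × $170 = $13,413.00
Legal assistant: 91.7 × $95 = $8,711.50
Subtotal: $149,414.00
Less 6% discount: −$8,964.84
Total: $149,414.00 − $8,964.84 = $140,449.16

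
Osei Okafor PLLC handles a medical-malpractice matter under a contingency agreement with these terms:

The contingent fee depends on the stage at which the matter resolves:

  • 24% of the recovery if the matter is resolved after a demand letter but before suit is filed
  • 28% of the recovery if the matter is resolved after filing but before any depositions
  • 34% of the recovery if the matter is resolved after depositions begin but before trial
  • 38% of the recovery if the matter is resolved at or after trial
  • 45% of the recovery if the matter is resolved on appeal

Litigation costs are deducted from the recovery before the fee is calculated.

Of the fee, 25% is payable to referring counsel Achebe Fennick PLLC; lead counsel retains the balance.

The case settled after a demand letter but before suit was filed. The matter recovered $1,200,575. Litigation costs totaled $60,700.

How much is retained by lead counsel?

Fee base (net of costs): $1,200,575 − $60,700 = $1,139,875
The matter settled after a demand letter but before suit was filed, so the 24% rate applies.
$1,139,875 × 24% = $273,570.00
Referral share: 25% of $273,570.00 = $68,392.50; lead counsel retains $273,570.00 − $68,392.50 = $205,177.50.

$205,177.50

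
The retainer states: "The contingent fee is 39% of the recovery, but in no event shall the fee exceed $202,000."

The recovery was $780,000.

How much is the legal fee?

39% of $780,000 = $304,200.00
That exceeds the $202,000 cap, so the fee is capped at $202,000.

$202,000.00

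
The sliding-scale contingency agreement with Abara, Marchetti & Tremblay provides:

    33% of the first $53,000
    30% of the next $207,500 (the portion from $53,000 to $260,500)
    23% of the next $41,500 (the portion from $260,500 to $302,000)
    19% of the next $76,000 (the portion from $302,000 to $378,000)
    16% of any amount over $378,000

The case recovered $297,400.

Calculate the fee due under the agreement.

First $53,000 at 33% = $17,490.00
Next $207,500 at 30% = $62,250.00
Remaining $36,900 at 23% = $8,487.00
Fee: $17,490.00 + $62,250.00 + $8,487.00 = $88,227.00

$88,227.00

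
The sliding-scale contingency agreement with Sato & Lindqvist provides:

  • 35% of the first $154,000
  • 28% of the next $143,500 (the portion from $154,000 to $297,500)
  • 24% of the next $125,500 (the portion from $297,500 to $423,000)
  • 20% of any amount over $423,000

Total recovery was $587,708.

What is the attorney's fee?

First $154,000 at 35% = $53,900.00
Next $143,500 at 28% = $40,180.00
Next $125,500 at 24% = $30,120.00
Remaining $164,708 at 20% = $32,941.60
Fee: $53,900.00 + $40,180.00 + $30,120.00 + $32,941.60 = $157,141.60

$157,141.60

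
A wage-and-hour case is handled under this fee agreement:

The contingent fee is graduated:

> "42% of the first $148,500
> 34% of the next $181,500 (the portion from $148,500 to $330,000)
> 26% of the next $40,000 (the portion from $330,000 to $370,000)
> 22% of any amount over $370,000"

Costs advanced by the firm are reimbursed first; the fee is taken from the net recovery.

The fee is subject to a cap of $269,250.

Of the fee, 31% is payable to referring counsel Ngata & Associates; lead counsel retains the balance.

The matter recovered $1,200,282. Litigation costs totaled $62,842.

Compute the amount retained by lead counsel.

$185,782.50

Fee base (net of costs): $1,200,282 − $62,842 = $1,137,440
First $148,500 at 42% = $62,370.00
Next $181,500 at 34% = $61,710.00
Next $40,000 at 26% = $10,400.00
Remaining $767,440 at 22% = $168,836.80
Fee: $62,370.00 + $61,710.00 + $10,400.00 + $168,836.80 = $303,316.80
$303,316.80 exceeds the $269,250 cap, so the fee is capped at $269,250.00.
Referral share: 31% of $269,250.00 = $83,467.50; lead counsel retains $269,250.00 − $83,467.50 = $185,782.50.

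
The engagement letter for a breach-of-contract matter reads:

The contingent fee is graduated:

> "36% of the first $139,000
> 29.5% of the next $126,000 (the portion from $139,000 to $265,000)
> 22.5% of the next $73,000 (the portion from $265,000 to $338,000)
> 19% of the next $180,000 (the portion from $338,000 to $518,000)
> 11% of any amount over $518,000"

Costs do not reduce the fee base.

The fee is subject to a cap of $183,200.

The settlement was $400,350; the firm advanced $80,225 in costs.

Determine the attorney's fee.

$115,481.50

Fee base is the gross recovery, $400,350; costs are reimbursed separately.
First $139,000 at 36% = $50,040.00
Next $126,000 at 29.5% = $37,170.00
Next $73,000 at 22.5% = $16,425.00
Remaining $62,350 at 19% = $11,846.50
Fee: $50,040.00 + $37,170.00 + $16,425.00 + $11,846.50 = $115,481.50
$115,481.50 is under the $183,200 cap.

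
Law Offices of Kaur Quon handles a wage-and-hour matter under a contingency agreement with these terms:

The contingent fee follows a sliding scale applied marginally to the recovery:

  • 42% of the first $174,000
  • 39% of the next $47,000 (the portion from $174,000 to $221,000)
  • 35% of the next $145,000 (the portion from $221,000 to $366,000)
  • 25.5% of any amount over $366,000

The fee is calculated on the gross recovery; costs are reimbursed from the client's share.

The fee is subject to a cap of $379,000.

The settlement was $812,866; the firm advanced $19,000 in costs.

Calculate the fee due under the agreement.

$256,110.83

Fee base is the gross recovery, $812,866; costs are reimbursed separately.
First $174,000 at 42% = $73,080.00
Next $47,000 at 39% = $18,330.00
Next $145,000 at 35% = $50,750.00
Remaining $446,866 at 25.5% = $113,950.83
Fee: $73,080.00 + $18,330.00 + $50,750.00 + $113,950.83 = $256,110.83
$256,110.83 is under the $379,000 cap.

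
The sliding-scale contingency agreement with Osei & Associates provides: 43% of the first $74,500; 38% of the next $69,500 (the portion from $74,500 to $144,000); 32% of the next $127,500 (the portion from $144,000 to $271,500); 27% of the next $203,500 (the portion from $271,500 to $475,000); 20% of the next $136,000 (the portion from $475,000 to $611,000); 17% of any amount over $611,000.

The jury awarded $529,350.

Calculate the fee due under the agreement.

$165,060.00

First $74,500 at 43% = $32,035.00
Next $69,500 at 38% = $26,410.00
Next $127,500 at 32% = $40,800.00
Next $203,500 at 27% = $54,945.00
Remaining $54,350 at 20% = $10,870.00
Fee: $32,035.00 + $26,410.00 + $40,800.00 + $54,945.00 + $10,870.00 = $165,060.00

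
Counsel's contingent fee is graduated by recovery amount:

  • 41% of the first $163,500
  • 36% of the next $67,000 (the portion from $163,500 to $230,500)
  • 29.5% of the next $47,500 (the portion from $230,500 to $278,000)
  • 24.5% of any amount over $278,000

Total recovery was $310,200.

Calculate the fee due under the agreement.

$113,056.50

First $163,500 at 41% = $67,035.00
Next $67,000 at 36% = $24,120.00
Next $47,500 at 29.5% = $14,012.50
Remaining $32,200 at 24.5% = $7,889.00
Fee: $67,035.00 + $24,120.00 + $14,012.50 + $7,889.00 = $113,056.50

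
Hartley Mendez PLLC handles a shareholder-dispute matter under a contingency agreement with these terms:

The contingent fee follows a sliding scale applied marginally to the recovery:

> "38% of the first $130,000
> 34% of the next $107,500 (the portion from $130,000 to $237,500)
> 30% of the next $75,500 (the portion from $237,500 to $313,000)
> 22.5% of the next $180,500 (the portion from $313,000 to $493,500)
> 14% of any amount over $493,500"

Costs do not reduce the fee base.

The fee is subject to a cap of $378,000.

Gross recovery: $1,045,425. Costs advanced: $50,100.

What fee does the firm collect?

Fee base is the gross recovery, $1,045,425; costs are reimbursed separately.
First $130,000 at 38% = $49,400.00
Next $107,500 at 34% = $36,550.00
Next $75,500 at 30% = $22,650.00
Next $180,500 at 22.5% = $40,612.50
Remaining $551,925 at 14% = $77,269.50
Fee: $49,400.00 + $36,550.00 + $22,650.00 + $40,612.50 + $77,269.50 = $226,482.00
$226,482.00 is under the $378,000 cap.

$226,482.00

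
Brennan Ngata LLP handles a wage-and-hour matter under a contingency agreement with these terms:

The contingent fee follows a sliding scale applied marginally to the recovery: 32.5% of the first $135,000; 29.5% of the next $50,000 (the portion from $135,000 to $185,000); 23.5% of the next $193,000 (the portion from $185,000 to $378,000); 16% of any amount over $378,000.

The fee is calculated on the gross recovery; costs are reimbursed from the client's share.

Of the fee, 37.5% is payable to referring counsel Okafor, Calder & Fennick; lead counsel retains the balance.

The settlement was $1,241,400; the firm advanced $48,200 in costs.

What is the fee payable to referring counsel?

$90,796.50

Fee base is the gross recovery, $1,241,400; costs are reimbursed separately.
First $135,000 at 32.5% = $43,875.00
Next $50,000 at 29.5% = $14,750.00
Next $193,000 at 23.5% = $45,355.00
Remaining $863,400 at 16% = $138,144.00
Fee: $43,875.00 + $14,750.00 + $45,355.00 + $138,144.00 = $242,124.00
Referral share: 37.5% of $242,124.00 = $90,796.50; lead counsel retains $242,124.00 − $90,796.50 = $151,327.50.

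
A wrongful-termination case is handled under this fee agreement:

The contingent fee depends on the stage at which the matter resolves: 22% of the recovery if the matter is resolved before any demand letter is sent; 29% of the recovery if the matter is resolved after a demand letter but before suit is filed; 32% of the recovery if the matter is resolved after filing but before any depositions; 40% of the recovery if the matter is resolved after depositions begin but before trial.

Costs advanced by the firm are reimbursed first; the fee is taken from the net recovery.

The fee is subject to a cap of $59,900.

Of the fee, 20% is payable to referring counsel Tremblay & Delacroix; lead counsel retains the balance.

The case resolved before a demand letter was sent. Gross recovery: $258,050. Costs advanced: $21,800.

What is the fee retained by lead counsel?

Fee base (net of costs): $258,050 − $21,800 = $236,250
The matter resolved before a demand letter was sent, so the 22% rate applies.
$236,250 × 22% = $51,975.00
$51,975.00 is under the $59,900 cap.
Referral share: 20% of $51,975.00 = $10,395.00; lead counsel retains $51,975.00 − $10,395.00 = $41,580.00.

$41,580.00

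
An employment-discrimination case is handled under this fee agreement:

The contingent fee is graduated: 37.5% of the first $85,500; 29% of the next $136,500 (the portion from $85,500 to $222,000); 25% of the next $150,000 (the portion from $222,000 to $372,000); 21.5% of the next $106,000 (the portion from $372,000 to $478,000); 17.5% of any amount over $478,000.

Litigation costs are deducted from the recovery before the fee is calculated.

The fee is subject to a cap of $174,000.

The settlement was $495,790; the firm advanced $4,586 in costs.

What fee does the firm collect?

Fee base (net of costs): $495,790 − $4,586 = $491,204
First $85,500 at 37.5% = $32,062.50
Next $136,500 at 29% = $39,585.00
Next $150,000 at 25% = $37,500.00
Next $106,000 at 21.5% = $22,790.00
Remaining $13,204 at 17.5% = $2,310.70
Fee: $32,062.50 + $39,585.00 + $37,500.00 + $22,790.00 + $2,310.70 = $134,248.20
$134,248.20 is under the $174,000 cap.

$134,248.20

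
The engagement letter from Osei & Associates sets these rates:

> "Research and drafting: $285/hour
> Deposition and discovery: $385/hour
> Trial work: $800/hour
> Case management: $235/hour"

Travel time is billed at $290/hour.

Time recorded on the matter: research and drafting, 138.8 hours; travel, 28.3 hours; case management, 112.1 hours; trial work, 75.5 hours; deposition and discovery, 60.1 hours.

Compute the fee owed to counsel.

$157,647.00

Research and drafting: 138.8 × $285 = $39,558.00
Deposition and discovery: 60.1 × $385 = $23,138.50
Trial work: 75.5 × $800 = $60,400.00
Case management: 112.1 × $235 = $26,343.50
Subtotal: $39,558.00 + $23,138.50 + $60,400.00 + $26,343.50 = $149,440.00
Travel: 28.3 × $290 = $8,207.00
Total: $149,440.00 + $8,207.00 = $157,647.00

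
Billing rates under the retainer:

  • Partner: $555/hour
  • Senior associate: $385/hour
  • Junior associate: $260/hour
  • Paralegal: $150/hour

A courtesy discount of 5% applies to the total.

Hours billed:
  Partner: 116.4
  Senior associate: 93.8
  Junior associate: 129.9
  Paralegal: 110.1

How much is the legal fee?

$143,453.80

Partner: 116.4 × $555 = $64,602.00
Senior associate: 93.8 × $385 = $36,113.00
Junior associate: 129.9 × $260 = $33,774.00
Paralegal: 110.1 × $150 = $16,515.00
Subtotal: $151,004.00
Less 5% discount: −$7,550.20
Total: $151,004.00 − $7,550.20 = $143,453.80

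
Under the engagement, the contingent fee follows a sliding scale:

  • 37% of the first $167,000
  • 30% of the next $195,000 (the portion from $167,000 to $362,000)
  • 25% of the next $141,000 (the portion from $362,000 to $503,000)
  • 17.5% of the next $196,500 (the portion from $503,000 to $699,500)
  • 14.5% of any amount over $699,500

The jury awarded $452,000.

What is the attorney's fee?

First $167,000 at 37% = $61,790.00
Next $195,000 at 30% = $58,500.00
Remaining $90,000 at 25% = $22,500.00
Fee: $61,790.00 + $58,500.00 + $22,500.00 = $142,790.00

$142,790.00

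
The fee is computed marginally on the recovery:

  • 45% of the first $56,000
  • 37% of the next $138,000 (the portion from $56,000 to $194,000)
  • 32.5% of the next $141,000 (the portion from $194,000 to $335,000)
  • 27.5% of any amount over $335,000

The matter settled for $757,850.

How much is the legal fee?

$238,368.75

First $56,000 at 45% = $25,200.00
Next $138,000 at 37% = $51,060.00
Next $141,000 at 32.5% = $45,825.00
Remaining $422,850 at 27.5% = $116,283.75
Fee: $25,200.00 + $51,060.00 + $45,825.00 + $116,283.75 = $238,368.75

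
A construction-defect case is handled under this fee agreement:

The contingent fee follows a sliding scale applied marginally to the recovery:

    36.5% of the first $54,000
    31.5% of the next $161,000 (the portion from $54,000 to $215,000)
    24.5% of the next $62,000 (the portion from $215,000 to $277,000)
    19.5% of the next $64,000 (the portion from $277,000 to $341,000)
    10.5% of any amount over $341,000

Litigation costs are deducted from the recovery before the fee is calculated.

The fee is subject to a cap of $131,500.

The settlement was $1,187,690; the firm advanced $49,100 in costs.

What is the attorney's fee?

Fee base (net of costs): $1,187,690 − $49,100 = $1,138,590
First $54,000 at 36.5% = $19,710.00
Next $161,000 at 31.5% = $50,715.00
Next $62,000 at 24.5% = $15,190.00
Next $64,000 at 19.5% = $12,480.00
Remaining $797,590 at 10.5% = $83,746.95
Fee: $19,710.00 + $50,715.00 + $15,190.00 + $12,480.00 + $83,746.95 = $181,841.95
$181,841.95 exceeds the $131,500 cap, so the fee is capped at $131,500.00.

$131,500.00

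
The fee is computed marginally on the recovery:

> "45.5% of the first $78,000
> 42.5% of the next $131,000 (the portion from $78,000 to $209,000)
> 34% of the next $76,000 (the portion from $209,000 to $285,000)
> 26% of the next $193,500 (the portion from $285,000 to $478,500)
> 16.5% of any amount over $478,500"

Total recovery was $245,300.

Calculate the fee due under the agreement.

$103,507.00

First $78,000 at 45.5% = $35,490.00
Next $131,000 at 42.5% = $55,675.00
Remaining $36,300 at 34% = $12,342.00
Fee: $35,490.00 + $55,675.00 + $12,342.00 = $103,507.00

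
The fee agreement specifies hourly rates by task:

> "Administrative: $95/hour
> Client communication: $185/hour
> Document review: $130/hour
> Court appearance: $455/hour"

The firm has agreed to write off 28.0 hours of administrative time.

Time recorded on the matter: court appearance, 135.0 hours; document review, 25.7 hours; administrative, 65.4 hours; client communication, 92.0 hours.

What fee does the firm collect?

$85,339.00

Administrative: 65.4 × $95 = $6,213.00
Client communication: 92.0 × $185 = $17,020.00
Document review: 25.7 × $130 = $3,341.00
Court appearance: 135.0 × $455 = $61,425.00
Subtotal: $87,999.00
Write-off: 28.0 × $95 = $2,660.00
Total: $87,999.00 − $2,660.00 = $85,339.00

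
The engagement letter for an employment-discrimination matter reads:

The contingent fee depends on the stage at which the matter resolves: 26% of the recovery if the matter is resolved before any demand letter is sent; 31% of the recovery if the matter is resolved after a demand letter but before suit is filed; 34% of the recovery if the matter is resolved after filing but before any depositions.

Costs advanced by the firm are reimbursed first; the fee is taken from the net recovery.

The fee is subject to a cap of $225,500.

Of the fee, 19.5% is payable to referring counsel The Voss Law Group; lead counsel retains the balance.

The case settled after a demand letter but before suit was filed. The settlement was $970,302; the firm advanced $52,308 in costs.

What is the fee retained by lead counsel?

Fee base (net of costs): $970,302 − $52,308 = $917,994
The matter settled after a demand letter but before suit was filed, so the 31% rate applies.
$917,994 × 31% = $284,578.14
$284,578.14 exceeds the $225,500 cap, so the fee is capped at $225,500.00.
Referral share: 19.5% of $225,500.00 = $43,972.50; lead counsel retains $225,500.00 − $43,972.50 = $181,527.50.

$181,527.50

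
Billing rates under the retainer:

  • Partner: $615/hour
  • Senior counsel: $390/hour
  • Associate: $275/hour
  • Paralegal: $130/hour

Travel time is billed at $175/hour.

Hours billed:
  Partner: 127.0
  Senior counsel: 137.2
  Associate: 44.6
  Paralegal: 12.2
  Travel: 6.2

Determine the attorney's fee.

Partner: 127.0 × $615 = $78,105.00
Senior counsel: 137.2 × $390 = $53,508.00
Associate: 44.6 × $275 = $12,265.00
Paralegal: 12.2 × $130 = $1,586.00
Subtotal: $78,105.00 + $53,508.00 + $12,265.00 + $1,586.00 = $145,464.00
Travel: 6.2 × $175 = $1,085.00
Total: $145,464.00 + $1,085.00 = $146,549.00

$146,549.00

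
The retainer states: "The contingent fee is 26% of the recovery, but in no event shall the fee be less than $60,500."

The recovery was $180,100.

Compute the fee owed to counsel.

26% of $180,100 = $46,826.00
That is below the $60,500 minimum, so the minimum applies.

$60,500.00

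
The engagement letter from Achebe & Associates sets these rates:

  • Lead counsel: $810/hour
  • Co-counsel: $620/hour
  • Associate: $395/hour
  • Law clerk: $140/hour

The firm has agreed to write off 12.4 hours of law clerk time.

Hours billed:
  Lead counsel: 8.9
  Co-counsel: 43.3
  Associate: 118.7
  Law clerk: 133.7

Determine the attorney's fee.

Lead counsel: 8.9 × $810 = $7,209.00
Co-counsel: 43.3 × $620 = $26,846.00
Associate: 118.7 × $395 = $46,886.50
Law clerk: 133.7 × $140 = $18,718.00
Subtotal: $99,659.50
Write-off: 12.4 × $140 = $1,736.00
Total: $99,659.50 − $1,736.00 = $97,923.50

$97,923.50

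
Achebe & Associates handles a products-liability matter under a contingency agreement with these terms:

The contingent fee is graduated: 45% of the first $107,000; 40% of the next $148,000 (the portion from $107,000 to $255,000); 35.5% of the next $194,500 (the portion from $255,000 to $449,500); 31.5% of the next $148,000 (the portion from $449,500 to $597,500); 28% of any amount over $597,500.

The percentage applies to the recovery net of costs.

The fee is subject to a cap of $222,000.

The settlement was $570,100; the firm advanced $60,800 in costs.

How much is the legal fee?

$195,234.50

Fee base (net of costs): $570,100 − $60,800 = $509,300
First $107,000 at 45% = $48,150.00
Next $148,000 at 40% = $59,200.00
Next $194,500 at 35.5% = $69,047.50
Remaining $59,800 at 31.5% = $18,837.00
Fee: $48,150.00 + $59,200.00 + $69,047.50 + $18,837.00 = $195,234.50
$195,234.50 is under the $222,000 cap.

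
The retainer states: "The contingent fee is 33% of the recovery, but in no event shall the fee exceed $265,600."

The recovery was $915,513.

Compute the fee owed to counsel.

$265,600.00

33% of $915,513 = $302,119.29
That exceeds the $265,600 cap, so the fee is capped at $265,600.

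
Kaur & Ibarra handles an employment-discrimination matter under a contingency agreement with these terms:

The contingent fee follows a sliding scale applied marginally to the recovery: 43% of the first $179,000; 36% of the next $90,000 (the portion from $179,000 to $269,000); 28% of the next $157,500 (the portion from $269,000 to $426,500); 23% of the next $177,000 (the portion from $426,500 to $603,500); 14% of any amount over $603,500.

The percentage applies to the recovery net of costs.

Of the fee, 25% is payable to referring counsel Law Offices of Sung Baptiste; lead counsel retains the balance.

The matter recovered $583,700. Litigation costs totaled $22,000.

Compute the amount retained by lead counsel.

Fee base (net of costs): $583,700 − $22,000 = $561,700
First $179,000 at 43% = $76,970.00
Next $90,000 at 36% = $32,400.00
Next $157,500 at 28% = $44,100.00
Remaining $135,200 at 23% = $31,096.00
Fee: $76,970.00 + $32,400.00 + $44,100.00 + $31,096.00 = $184,566.00
Referral share: 25% of $184,566.00 = $46,141.50; lead counsel retains $184,566.00 − $46,141.50 = $138,424.50.

$138,424.50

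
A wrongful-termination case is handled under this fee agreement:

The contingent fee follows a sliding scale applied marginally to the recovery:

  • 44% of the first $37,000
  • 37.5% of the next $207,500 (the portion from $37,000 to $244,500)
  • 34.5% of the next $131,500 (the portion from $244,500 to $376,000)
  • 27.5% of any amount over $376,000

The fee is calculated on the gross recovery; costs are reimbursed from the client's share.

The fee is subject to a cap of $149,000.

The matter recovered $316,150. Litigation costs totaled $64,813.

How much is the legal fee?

Fee base is the gross recovery, $316,150; costs are reimbursed separately.
First $37,000 at 44% = $16,280.00
Next $207,500 at 37.5% = $77,812.50
Remaining $71,650 at 34.5% = $24,719.25
Fee: $16,280.00 + $77,812.50 + $24,719.25 = $118,811.75
$118,811.75 is under the $149,000 cap.

$118,811.75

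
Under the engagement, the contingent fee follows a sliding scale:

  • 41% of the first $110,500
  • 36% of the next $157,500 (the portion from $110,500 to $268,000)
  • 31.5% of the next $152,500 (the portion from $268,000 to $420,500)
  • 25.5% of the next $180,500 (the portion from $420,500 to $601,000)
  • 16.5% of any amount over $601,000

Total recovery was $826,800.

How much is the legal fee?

$233,327.00

First $110,500 at 41% = $45,305.00
Next $157,500 at 36% = $56,700.00
Next $152,500 at 31.5% = $48,037.50
Next $180,500 at 25.5% = $46,027.50
Remaining $225,800 at 16.5% = $37,257.00
Fee: $45,305.00 + $56,700.00 + $48,037.50 + $46,027.50 + $37,257.00 = $233,327.00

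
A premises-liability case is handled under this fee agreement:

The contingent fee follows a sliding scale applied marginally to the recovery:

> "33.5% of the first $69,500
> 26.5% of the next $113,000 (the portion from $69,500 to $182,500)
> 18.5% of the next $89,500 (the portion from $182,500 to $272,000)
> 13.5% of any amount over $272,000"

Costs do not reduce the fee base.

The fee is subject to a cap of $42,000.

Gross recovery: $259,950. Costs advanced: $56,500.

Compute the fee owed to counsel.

$42,000.00

Fee base is the gross recovery, $259,950; costs are reimbursed separately.
First $69,500 at 33.5% = $23,282.50
Next $113,000 at 26.5% = $29,945.00
Remaining $77,450 at 18.5% = $14,328.25
Fee: $23,282.50 + $29,945.00 + $14,328.25 = $67,555.75
$67,555.75 exceeds the $42,000 cap, so the fee is capped at $42,000.00.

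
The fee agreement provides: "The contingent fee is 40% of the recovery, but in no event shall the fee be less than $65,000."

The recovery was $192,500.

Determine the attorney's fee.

40% of $192,500 = $77,000.00
That exceeds the $65,000 minimum.

$77,000.00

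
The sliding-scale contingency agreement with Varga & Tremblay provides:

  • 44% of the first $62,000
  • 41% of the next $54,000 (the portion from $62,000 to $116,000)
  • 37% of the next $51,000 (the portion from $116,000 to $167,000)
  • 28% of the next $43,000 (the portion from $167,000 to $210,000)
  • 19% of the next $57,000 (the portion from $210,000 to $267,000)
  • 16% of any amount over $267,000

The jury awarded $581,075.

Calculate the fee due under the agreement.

First $62,000 at 44% = $27,280.00
Next $54,000 at 41% = $22,140.00
Next $51,000 at 37% = $18,870.00
Next $43,000 at 28% = $12,040.00
Next $57,000 at 19% = $10,830.00
Remaining $314,075 at 16% = $50,252.00
Fee: $27,280.00 + $22,140.00 + $18,870.00 + $12,040.00 + $10,830.00 + $50,252.00 = $141,412.00

$141,412.00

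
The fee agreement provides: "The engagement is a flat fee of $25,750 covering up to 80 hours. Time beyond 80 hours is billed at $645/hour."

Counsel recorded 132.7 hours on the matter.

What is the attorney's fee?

Flat fee: $25,750.00
Excess hours: 132.7 − 80 = 52.7
Overrun: 52.7 × $645 = $33,991.50
Total: $25,750.00 + $33,991.50 = $59,741.50

$59,741.50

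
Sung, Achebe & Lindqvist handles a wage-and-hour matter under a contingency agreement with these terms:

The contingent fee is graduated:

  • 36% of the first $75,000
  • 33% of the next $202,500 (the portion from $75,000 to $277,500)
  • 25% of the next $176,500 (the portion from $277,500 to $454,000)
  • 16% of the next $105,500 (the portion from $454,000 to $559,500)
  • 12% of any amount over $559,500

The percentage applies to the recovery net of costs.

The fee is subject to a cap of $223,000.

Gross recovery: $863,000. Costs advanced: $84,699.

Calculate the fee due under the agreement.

Fee base (net of costs): $863,000 − $84,699 = $778,301
First $75,000 at 36% = $27,000.00
Next $202,500 at 33% = $66,825.00
Next $176,500 at 25% = $44,125.00
Next $105,500 at 16% = $16,880.00
Remaining $218,801 at 12% = $26,256.12
Fee: $27,000.00 + $66,825.00 + $44,125.00 + $16,880.00 + $26,256.12 = $181,086.12
$181,086.12 is under the $223,000 cap.

$181,086.12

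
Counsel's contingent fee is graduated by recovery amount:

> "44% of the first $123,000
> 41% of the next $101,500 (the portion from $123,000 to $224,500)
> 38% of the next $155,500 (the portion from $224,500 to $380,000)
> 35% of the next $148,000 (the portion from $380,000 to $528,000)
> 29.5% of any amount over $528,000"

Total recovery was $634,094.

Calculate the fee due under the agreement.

$237,922.73

First $123,000 at 44% = $54,120.00
Next $101,500 at 41% = $41,615.00
Next $155,500 at 38% = $59,090.00
Next $148,000 at 35% = $51,800.00
Remaining $106,094 at 29.5% = $31,297.73
Fee: $54,120.00 + $41,615.00 + $59,090.00 + $51,800.00 + $31,297.73 = $237,922.73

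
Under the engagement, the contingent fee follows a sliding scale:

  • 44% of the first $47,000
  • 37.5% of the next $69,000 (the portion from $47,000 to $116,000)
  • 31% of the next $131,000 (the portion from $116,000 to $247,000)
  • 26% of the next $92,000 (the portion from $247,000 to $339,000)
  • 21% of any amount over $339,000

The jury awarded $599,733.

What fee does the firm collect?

$165,838.93

First $47,000 at 44% = $20,680.00
Next $69,000 at 37.5% = $25,875.00
Next $131,000 at 31% = $40,610.00
Next $92,000 at 26% = $23,920.00
Remaining $260,733 at 21% = $54,753.93
Fee: $20,680.00 + $25,875.00 + $40,610.00 + $23,920.00 + $54,753.93 = $165,838.93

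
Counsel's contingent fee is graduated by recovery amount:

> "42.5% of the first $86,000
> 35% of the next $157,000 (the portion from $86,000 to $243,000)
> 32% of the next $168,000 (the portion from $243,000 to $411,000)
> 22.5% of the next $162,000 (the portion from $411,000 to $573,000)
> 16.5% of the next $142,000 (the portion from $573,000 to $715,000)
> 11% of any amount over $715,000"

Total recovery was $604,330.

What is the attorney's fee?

$186,879.45

First $86,000 at 42.5% = $36,550.00
Next $157,000 at 35% = $54,950.00
Next $168,000 at 32% = $53,760.00
Next $162,000 at 22.5% = $36,450.00
Remaining $31,330 at 16.5% = $5,169.45
Fee: $36,550.00 + $54,950.00 + $53,760.00 + $36,450.00 + $5,169.45 = $186,879.45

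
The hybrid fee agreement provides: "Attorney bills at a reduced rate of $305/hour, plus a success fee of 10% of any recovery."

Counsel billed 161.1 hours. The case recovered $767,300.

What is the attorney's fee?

$125,865.50

Hourly: 161.1 × $305 = $49,135.50
Success fee: 10% of $767,300 = $76,730.00
Total: $49,135.50 + $76,730.00 = $125,865.50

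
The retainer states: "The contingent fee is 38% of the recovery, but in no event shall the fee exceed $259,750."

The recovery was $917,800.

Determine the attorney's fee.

$259,750.00

38% of $917,800 = $348,764.00
That exceeds the $259,750 cap, so the fee is capped at $259,750.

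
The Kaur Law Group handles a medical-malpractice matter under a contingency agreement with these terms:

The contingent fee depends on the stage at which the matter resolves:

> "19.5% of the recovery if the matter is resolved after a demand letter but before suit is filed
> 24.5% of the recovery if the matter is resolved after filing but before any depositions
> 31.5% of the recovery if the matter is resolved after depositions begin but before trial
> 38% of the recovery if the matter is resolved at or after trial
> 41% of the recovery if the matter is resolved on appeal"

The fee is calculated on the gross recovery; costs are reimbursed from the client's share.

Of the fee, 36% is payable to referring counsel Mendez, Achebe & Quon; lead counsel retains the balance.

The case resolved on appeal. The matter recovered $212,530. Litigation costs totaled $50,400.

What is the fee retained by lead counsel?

Fee base is the gross recovery, $212,530; costs are reimbursed separately.
The matter resolved on appeal, so the 41% rate applies.
$212,530 × 41% = $87,137.30
Referral share: 36% of $87,137.30 = $31,369.43; lead counsel retains $87,137.30 − $31,369.43 = $55,767.87.

$55,767.87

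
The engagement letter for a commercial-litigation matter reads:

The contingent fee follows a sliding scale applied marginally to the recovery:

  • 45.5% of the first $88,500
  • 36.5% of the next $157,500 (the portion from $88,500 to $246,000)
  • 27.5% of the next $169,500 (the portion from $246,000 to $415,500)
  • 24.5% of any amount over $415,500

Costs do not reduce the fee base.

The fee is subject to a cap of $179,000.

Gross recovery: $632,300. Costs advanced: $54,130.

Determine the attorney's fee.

Fee base is the gross recovery, $632,300; costs are reimbursed separately.
First $88,500 at 45.5% = $40,267.50
Next $157,500 at 36.5% = $57,487.50
Next $169,500 at 27.5% = $46,612.50
Remaining $216,800 at 24.5% = $53,116.00
Fee: $40,267.50 + $57,487.50 + $46,612.50 + $53,116.00 = $197,483.50
$197,483.50 exceeds the $179,000 cap, so the fee is capped at $179,000.00.

$179,000.00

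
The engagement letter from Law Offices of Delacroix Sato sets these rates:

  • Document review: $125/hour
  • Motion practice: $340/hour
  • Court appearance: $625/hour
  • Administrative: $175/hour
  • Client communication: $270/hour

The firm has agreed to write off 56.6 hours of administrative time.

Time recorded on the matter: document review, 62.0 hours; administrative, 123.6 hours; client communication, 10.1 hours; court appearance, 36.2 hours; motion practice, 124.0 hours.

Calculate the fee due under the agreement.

Document review: 62.0 × $125 = $7,750.00
Motion practice: 124.0 × $340 = $42,160.00
Court appearance: 36.2 × $625 = $22,625.00
Administrative: 123.6 × $175 = $21,630.00
Client communication: 10.1 × $270 = $2,727.00
Subtotal: $96,892.00
Write-off: 56.6 × $175 = $9,905.00
Total: $96,892.00 − $9,905.00 = $86,987.00

$86,987.00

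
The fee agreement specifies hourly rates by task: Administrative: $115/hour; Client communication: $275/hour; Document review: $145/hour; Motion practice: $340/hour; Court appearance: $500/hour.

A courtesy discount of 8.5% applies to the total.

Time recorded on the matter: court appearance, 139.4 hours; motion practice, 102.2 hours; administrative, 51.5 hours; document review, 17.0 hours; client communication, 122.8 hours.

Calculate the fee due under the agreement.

Administrative: 51.5 × $115 = $5,922.50
Client communication: 122.8 × $275 = $33,770.00
Document review: 17.0 × $145 = $2,465.00
Motion practice: 102.2 × $340 = $34,748.00
Court appearance: 139.4 × $500 = $69,700.00
Subtotal: $146,605.50
Less 8.5% discount: −$12,461.47
Total: $146,605.50 − $12,461.47 = $134,144.03

$134,144.03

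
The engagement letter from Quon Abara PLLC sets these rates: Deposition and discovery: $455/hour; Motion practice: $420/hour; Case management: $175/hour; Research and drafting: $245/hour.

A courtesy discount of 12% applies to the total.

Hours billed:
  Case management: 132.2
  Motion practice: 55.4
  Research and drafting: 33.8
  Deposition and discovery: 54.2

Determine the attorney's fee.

$69,823.60

Deposition and discovery: 54.2 × $455 = $24,661.00
Motion practice: 55.4 × $420 = $23,268.00
Case management: 132.2 × $175 = $23,135.00
Research and drafting: 33.8 × $245 = $8,281.00
Subtotal: $79,345.00
Less 12% discount: −$9,521.40
Total: $79,345.00 − $9,521.40 = $69,823.60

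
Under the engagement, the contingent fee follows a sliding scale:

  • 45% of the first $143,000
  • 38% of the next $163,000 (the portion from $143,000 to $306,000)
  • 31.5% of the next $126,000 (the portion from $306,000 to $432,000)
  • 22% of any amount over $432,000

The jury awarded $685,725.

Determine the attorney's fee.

$221,799.50

First $143,000 at 45% = $64,350.00
Next $163,000 at 38% = $61,940.00
Next $126,000 at 31.5% = $39,690.00
Remaining $253,725 at 22% = $55,819.50
Fee: $64,350.00 + $61,940.00 + $39,690.00 + $55,819.50 = $221,799.50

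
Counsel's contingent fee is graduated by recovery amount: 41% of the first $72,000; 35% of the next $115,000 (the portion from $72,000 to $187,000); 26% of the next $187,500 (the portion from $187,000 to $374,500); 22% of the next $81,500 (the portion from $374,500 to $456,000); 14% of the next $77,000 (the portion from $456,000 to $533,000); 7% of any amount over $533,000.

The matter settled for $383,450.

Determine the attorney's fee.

First $72,000 at 41% = $29,520.00
Next $115,000 at 35% = $40,250.00
Next $187,500 at 26% = $48,750.00
Remaining $8,950 at 22% = $1,969.00
Fee: $29,520.00 + $40,250.00 + $48,750.00 + $1,969.00 = $120,489.00

$120,489.00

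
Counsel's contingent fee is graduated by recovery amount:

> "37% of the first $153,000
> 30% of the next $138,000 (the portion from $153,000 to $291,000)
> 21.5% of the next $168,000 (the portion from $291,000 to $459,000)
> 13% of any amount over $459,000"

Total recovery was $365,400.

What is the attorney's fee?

$114,006.00

First $153,000 at 37% = $56,610.00
Next $138,000 at 30% = $41,400.00
Remaining $74,400 at 21.5% = $15,996.00
Fee: $56,610.00 + $41,400.00 + $15,996.00 = $114,006.00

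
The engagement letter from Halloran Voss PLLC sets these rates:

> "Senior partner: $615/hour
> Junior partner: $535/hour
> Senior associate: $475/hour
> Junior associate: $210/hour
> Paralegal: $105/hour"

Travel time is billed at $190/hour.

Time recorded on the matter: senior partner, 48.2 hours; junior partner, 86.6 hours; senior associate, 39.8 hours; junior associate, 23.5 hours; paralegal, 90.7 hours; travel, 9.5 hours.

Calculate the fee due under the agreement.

Senior partner: 48.2 × $615 = $29,643.00
Junior partner: 86.6 × $535 = $46,331.00
Senior associate: 39.8 × $475 = $18,905.00
Junior associate: 23.5 × $210 = $4,935.00
Paralegal: 90.7 × $105 = $9,523.50
Subtotal: $29,643.00 + $46,331.00 + $18,905.00 + $4,935.00 + $9,523.50 = $109,337.50
Travel: 9.5 × $190 = $1,805.00
Total: $109,337.50 + $1,805.00 = $111,142.50

$111,142.50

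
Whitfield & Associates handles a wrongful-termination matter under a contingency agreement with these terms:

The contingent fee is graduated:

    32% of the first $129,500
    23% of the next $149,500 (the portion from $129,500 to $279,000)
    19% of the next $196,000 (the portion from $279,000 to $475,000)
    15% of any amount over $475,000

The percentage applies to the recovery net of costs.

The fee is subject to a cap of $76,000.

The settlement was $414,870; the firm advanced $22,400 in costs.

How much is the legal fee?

$76,000.00

Fee base (net of costs): $414,870 − $22,400 = $392,470
First $129,500 at 32% = $41,440.00
Next $149,500 at 23% = $34,385.00
Remaining $113,470 at 19% = $21,559.30
Fee: $41,440.00 + $34,385.00 + $21,559.30 = $97,384.30
$97,384.30 exceeds the $76,000 cap, so the fee is capped at $76,000.00.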